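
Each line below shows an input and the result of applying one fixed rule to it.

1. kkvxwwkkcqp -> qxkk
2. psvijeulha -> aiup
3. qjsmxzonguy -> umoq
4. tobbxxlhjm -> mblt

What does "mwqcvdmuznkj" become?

Rule — keep one character in every 3, starting at position 1 (positions 1st, 4th, 7th, ...), then swap the first and last characters.
Starting from "mwqcvdmuznkj": after the first operation, "mcmn"; after the second, "ncmm".
(Check on "psvijeulha": → "piua" → "aiup" ✓)

ncmm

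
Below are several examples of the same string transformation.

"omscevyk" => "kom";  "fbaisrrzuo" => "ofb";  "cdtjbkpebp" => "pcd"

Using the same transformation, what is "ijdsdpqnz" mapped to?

The transformation: move the last character to the front, then keep only the first 3 characters.
Applying that to "ijdsdpqnz" gives "zij".

zij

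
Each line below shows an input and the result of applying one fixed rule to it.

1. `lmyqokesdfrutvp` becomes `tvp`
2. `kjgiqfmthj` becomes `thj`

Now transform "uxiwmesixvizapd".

Each output is the input with this applied: keep only the last 3 characters.
Applying that to "uxiwmesixvizapd" gives "apd".

apd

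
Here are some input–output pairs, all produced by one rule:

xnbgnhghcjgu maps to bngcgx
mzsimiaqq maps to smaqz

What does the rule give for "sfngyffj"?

nyfs

What's happening: move the first 2 characters to the end (rotate left by 2), then keep every other character starting from the first (positions 1st, 3rd, 5th, ...).
For "sfngyffj" the result is "nyfs".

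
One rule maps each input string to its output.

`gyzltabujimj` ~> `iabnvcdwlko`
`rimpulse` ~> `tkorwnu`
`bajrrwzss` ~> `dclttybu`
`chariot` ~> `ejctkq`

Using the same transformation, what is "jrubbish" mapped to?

ltwddku

Looking at the pairs, the operation is to delete the last character, then shift every letter 2 places forward in the alphabet (wrapping around).
Working it through for "jrubbish": intermediate "jrubbis", final "ltwddku".
(Check on "rimpulse": → "rimpuls" → "tkorwnu" ✓)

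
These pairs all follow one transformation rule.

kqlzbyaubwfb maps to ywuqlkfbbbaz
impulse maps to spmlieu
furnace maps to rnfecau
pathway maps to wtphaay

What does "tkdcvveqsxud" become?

vvutsqkeddcx

What's happening: sort the characters into reverse alphabetical order, then move the first character to the end.
"tkdcvveqsxud" → "vvutsqkeddcx".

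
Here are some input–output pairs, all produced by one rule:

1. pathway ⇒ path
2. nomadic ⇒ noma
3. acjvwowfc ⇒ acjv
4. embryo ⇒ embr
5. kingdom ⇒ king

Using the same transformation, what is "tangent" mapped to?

tang

The transformation: keep only the first 4 characters.
For "tangent" the result is "tang".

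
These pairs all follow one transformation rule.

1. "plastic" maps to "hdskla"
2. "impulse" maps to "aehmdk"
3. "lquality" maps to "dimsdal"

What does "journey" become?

Each output is the input with this applied: shift every letter 8 places backward in the alphabet (wrapping around), then delete the last character.
On "journey" that produces "bgmjfw".

bgmjfw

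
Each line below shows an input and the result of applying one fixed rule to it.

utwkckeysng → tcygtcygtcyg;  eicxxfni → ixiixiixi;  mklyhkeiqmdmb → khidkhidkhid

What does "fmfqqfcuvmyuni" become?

mquyimquyimquyi

In each case the input is transformed by: keep one character in every 3, starting at position 2 (positions 2nd, 5th, 8th, ...), then write the whole string 3 times in a row.
Working it through for "fmfqqfcuvmyuni": intermediate "mquyi", final "mquyimquyimquyi".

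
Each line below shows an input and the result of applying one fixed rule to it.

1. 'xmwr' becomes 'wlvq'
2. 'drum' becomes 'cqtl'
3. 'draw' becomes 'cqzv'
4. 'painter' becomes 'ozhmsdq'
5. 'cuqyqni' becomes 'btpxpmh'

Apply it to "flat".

In each case the input is transformed by: shift every letter 1 place backward in the alphabet (wrapping around).
For "flat" the result is "ekzs".

ekzs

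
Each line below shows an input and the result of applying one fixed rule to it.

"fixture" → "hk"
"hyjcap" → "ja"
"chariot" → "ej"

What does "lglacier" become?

The pattern: shift every letter 2 places forward in the alphabet (wrapping around), then keep only the first 2 characters.
Working it through for "lglacier": intermediate "nincekgt", final "ni".

ni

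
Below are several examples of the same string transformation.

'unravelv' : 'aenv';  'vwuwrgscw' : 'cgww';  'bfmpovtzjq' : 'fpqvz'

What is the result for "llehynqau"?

ahln

The transformation: keep every other character starting from the second (positions 2nd, 4th, 6th, ...), then sort the characters into alphabetical order.
For "llehynqau", step one produces "lhna"; step two turns that into "ahln".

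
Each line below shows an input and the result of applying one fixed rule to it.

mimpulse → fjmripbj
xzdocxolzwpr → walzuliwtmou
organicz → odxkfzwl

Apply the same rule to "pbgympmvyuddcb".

The pattern: move the first character to the end, then shift every letter 3 places backward in the alphabet (wrapping around).
On "pbgympmvyuddcb": the first step gives "bgympmvyuddcbp", and the second then gives "ydvjmjsvraazym".
(Check on "organicz": → "rganiczo" → "odxkfzwl" ✓)

ydvjmjsvraazym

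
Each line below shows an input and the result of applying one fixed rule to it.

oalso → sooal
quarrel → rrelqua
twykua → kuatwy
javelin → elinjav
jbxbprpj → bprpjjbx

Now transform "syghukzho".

hukzhosyg

The pattern: move the first 3 characters to the end (rotate left by 3).
On "syghukzho" that produces "hukzhosyg".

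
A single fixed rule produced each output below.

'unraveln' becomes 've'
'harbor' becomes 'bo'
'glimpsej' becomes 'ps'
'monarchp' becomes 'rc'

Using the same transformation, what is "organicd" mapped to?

ni

In each case the input is transformed by: swap the front and back halves of the string, then keep only the first 2 characters.
On "organicd": the first step gives "nicdorga", and the second then gives "ni".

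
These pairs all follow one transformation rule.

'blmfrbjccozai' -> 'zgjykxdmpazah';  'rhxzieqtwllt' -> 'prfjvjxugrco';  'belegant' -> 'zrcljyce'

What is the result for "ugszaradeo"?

Looking at the pairs, the operation is to shift every letter 2 places backward in the alphabet (wrapping around), then take characters alternately from the front and the back (1st, last, 2nd, 2nd-last, ...).
On "ugszaradeo": the first step gives "seqxypybcm", and the second then gives "smecqbxyyp".

smecqbxyyp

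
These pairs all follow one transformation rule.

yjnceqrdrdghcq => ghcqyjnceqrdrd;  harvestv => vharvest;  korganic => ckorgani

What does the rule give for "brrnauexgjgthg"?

The pattern: move the first 3 characters to the end (rotate left by 3), then swap the front and back halves of the string.
Applying both steps to "brrnauexgjgthg": "nauexgjgthgbrr", then "gthgbrrnauexgj".

gthgbrrnauexgj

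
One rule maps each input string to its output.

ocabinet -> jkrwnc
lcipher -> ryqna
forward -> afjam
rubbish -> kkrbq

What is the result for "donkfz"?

In each case the input is transformed by: delete the first 2 characters, then shift every letter 9 places forward in the alphabet (wrapping around).
For "donkfz", step one produces "nkfz"; step two turns that into "wtoi".
(Check on "forward": → "rward" → "afjam" ✓)

wtoi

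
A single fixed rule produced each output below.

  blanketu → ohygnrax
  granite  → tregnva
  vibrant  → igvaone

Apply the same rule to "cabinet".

pgnroav

Looking at the pairs, the operation is to take characters alternately from the front and the back (1st, last, 2nd, 2nd-last, ...), then shift every letter 13 places forward in the alphabet (wrapping around) — i.e. ROT13.
For "cabinet", step one produces "ctaebni"; step two turns that into "pgnroav".
(Check on "granite": → "gertain" → "tregnva" ✓)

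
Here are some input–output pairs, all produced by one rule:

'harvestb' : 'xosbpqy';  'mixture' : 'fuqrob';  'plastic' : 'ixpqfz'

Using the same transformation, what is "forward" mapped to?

lotxoa

Each output is the input with this applied: shift every letter 3 places backward in the alphabet (wrapping around), then delete the first character.
Starting from "forward": after the first operation, "clotxoa"; after the second, "lotxoa".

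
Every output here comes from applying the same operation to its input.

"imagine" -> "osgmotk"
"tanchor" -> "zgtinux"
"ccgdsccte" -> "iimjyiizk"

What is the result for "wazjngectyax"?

The transformation: shift every letter 6 places forward in the alphabet (wrapping around).
So "wazjngectyax" becomes "cgfptmkizegd".

cgfptmkizegd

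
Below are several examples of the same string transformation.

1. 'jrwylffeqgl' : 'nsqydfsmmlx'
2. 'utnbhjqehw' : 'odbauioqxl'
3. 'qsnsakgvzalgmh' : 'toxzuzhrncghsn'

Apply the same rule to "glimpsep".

In each case the input is transformed by: shift every letter 7 places forward in the alphabet (wrapping around), then move the last 2 characters to the front (rotate right by 2).
So "glimpsep" becomes "lwnsptwz".

lwnsptwz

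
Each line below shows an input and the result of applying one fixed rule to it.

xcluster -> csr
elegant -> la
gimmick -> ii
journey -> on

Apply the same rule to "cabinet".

an

The rule is to keep one character in every 3, starting at position 2 (positions 2nd, 5th, 8th, ...).
"cabinet" → "an".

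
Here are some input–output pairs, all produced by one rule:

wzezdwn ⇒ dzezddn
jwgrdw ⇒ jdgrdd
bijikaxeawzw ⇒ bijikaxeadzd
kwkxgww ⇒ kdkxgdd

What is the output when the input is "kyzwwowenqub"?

kyzddodenqub

Looking at the pairs, the operation is to replace every "w" with "d".
Applying that to "kyzwwowenqub" gives "kyzddodenqub".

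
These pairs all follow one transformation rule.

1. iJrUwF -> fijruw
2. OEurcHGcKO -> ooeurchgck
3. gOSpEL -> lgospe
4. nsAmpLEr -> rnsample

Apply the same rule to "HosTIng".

The transformation: move the last character to the front, then convert every letter to lowercase.
For "HosTIng", step one produces "gHosTIn"; step two turns that into "ghostin".
(Check on "gOSpEL": → "LgOSpE" → "lgospe" ✓)

ghostin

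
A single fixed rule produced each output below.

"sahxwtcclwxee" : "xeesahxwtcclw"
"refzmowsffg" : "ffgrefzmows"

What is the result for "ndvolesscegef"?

What's happening: move the last 3 characters to the front (rotate right by 3).
On "ndvolesscegef" that produces "gefndvolessce".

gefndvolessce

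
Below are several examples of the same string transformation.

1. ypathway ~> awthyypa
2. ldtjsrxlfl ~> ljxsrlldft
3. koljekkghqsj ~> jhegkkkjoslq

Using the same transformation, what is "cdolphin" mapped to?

The pattern: take characters alternately from the front and the back (1st, last, 2nd, 2nd-last, ...), then swap the front and back halves of the string.
Applying both steps to "cdolphin": "cndiohlp", then "ohlpcndi".
(Check on "ypathway": → "yypaawth" → "awthyypa" ✓)

ohlpcndi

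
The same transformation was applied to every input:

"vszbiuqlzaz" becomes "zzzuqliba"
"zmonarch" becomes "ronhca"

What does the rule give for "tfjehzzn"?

zznjhe

What's happening: delete the first 2 characters, then sort the characters into reverse alphabetical order.
Working it through for "tfjehzzn": intermediate "jehzzn", final "zznjhe".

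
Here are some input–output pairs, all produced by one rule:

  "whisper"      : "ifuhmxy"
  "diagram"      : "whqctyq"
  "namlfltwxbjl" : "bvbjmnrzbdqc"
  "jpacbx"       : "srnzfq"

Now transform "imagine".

wyduycq

Each output is the input with this applied: shift every letter 10 places backward in the alphabet (wrapping around), then move the first 3 characters to the end (rotate left by 3).
"imagine" → "ycqwydu" → "wyduycq".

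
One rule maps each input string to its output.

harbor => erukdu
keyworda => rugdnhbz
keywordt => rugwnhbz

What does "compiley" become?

lohbfrps

Each output is the input with this applied: swap the front and back halves of the string, then shift every letter 3 places forward in the alphabet (wrapping around).
For "compiley", step one produces "ileycomp"; step two turns that into "lohbfrps".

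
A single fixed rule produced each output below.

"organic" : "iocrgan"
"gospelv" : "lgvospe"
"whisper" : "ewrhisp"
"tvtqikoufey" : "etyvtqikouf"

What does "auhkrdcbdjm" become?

jamuhkrdcbd

The transformation: swap the first and last characters, then move the last 2 characters to the front (rotate right by 2).
"auhkrdcbdjm" → "jamuhkrdcbd".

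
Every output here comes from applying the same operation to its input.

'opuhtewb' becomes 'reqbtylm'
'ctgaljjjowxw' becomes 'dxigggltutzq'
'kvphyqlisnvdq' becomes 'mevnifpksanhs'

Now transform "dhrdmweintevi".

The pattern: shift every letter 3 places backward in the alphabet (wrapping around), then move the first 2 characters to the end (rotate left by 2).
Applying that to "dhrdmweintevi" gives "oajtbfkqbsfae".

oajtbfkqbsfae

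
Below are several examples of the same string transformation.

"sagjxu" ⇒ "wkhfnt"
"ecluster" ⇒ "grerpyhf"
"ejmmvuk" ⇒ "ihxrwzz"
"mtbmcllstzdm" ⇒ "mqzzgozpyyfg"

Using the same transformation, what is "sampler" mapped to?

The transformation: shift every letter 13 places forward in the alphabet (wrapping around) — i.e. ROT13, then move the last 3 characters to the front (rotate right by 3).
On "sampler": the first step gives "fnzcyre", and the second then gives "yrefnzc".

yrefnzc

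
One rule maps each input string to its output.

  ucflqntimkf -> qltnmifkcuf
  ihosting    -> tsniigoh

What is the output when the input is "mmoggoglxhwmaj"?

gggoxlwhammjom

What's happening: move the first 3 characters to the end (rotate left by 3), then swap each adjacent pair of characters (1↔2, 3↔4, ...).
For "mmoggoglxhwmaj", step one produces "ggoglxhwmajmmo"; step two turns that into "gggoxlwhammjom".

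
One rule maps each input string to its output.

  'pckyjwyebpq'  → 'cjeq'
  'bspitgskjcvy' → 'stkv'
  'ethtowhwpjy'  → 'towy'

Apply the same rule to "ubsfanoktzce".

The transformation: keep one character in every 3, starting at position 2 (positions 2nd, 5th, 8th, ...).
"ubsfanoktzce" → "bakc".

bakc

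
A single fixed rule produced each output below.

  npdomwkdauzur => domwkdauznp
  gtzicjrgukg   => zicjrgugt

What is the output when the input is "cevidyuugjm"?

The rule is to delete the last 2 characters, then move the first 2 characters to the end (rotate left by 2).
"cevidyuugjm" → "cevidyuug" → "vidyuugce".

vidyuugce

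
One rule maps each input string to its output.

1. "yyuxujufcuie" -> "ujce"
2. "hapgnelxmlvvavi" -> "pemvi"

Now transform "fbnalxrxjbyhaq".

nxjh

The transformation: keep one character in every 3, starting at position 3 (positions 3rd, 6th, 9th, ...).
Doing the same to "fbnalxrxjbyhaq": "nxjh".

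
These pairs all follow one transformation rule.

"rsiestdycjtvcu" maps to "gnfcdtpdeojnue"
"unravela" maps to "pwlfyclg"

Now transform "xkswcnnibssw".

The transformation: shift every letter 11 places forward in the alphabet (wrapping around), then move the last 3 characters to the front (rotate right by 3).
Applying both steps to "xkswcnnibssw": "ivdhnyytmddh", then "ddhivdhnyytm".
(Check on "rsiestdycjtvcu": → "cdtpdeojnuegnf" → "gnfcdtpdeojnue" ✓)

ddhivdhnyytm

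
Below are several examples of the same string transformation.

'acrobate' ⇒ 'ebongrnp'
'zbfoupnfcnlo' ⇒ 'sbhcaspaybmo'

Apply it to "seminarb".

The pattern: shift every letter 13 places forward in the alphabet (wrapping around) — i.e. ROT13, then move the first 2 characters to the end (rotate left by 2).
Starting from "seminarb": after the first operation, "frzvaneo"; after the second, "zvaneofr".

zvaneofr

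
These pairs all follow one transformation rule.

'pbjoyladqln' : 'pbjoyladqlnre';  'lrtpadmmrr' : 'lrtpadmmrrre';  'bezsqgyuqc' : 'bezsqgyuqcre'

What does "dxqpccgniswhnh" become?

dxqpccgniswhnhre

The pattern: append "re".
So "dxqpccgniswhnh" becomes "dxqpccgniswhnhre".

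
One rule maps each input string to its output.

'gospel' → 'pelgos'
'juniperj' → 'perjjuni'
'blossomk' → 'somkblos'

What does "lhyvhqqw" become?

The rule is to swap the front and back halves of the string.
Doing the same to "lhyvhqqw": "hqqwlhyv".

hqqwlhyv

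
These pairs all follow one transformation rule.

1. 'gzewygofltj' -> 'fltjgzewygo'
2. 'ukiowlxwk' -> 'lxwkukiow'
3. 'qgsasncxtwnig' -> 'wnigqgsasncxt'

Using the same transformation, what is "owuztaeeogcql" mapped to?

gcqlowuztaeeo

The pattern: move the last character to the front, then move the last 3 characters to the front (rotate right by 3).
Applying that to "owuztaeeogcql" gives "gcqlowuztaeeo".
(Check on "ukiowlxwk": → "kukiowlxw" → "lxwkukiow" ✓)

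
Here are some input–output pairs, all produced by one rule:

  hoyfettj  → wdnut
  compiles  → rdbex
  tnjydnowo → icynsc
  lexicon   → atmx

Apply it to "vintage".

In each case the input is transformed by: shift every letter 11 places backward in the alphabet (wrapping around), then delete the last 3 characters.
Starting from "vintage": after the first operation, "kxcipvt"; after the second, "kxci".

kxci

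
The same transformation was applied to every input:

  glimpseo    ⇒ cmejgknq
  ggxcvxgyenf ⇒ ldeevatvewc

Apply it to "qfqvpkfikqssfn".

dlodotnidgioqq

The transformation: move the last 2 characters to the front (rotate right by 2), then shift every letter 2 places backward in the alphabet (wrapping around).
"qfqvpkfikqssfn" → "fnqfqvpkfikqss" → "dlodotnidgioqq".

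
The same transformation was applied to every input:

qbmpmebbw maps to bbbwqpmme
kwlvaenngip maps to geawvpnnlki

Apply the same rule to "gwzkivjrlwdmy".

igdzywwvrmlkj

Looking at the pairs, the operation is to sort the characters into reverse alphabetical order, then move the last 3 characters to the front (rotate right by 3).
Applying both steps to "gwzkivjrlwdmy": "zywwvrmlkjigd", then "igdzywwvrmlkj".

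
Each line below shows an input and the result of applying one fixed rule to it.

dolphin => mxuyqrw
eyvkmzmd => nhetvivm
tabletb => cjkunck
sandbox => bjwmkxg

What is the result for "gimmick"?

prvvrlt

Looking at the pairs, the operation is to shift every letter 9 places forward in the alphabet (wrapping around).
Applying that to "gimmick" gives "prvvrlt".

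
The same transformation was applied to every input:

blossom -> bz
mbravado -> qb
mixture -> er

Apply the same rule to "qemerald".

Each output is the input with this applied: shift every letter 13 places forward in the alphabet (wrapping around) — i.e. ROT13, then keep only the last 2 characters.
"qemerald" → "drzrenyq" → "yq".

yq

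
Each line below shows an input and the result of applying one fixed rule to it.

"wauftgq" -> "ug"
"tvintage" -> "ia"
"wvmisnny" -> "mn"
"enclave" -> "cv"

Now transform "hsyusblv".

The transformation: keep one character in every 3, starting at position 3 (positions 3rd, 6th, 9th, ...).
For "hsyusblv" the result is "yb".

yb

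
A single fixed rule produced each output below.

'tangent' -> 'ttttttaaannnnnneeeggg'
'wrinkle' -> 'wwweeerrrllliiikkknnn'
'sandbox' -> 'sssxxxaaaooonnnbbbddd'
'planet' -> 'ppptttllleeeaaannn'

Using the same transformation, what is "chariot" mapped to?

cccttthhhoooaaaiiirrr

Each output is the input with this applied: take characters alternately from the front and the back (1st, last, 2nd, 2nd-last, ...), then repeat every character 3 times.
Applying that to "chariot" gives "cccttthhhoooaaaiiirrr".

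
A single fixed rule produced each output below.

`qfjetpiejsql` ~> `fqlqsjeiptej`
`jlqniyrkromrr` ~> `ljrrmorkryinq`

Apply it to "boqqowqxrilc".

Rule — move the first 2 characters to the end (rotate left by 2), then reverse the string.
"boqqowqxrilc" → "qqowqxrilcbo" → "obclirxqwoqq".

obclirxqwoqq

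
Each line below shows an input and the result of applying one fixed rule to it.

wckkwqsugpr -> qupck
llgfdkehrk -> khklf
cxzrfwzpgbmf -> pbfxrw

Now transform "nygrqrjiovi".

rivyr

Each output is the input with this applied: keep every other character starting from the second (positions 2nd, 4th, 6th, ...), then move the last 3 characters to the front (rotate right by 3).
Working it through for "nygrqrjiovi": intermediate "yrriv", final "rivyr".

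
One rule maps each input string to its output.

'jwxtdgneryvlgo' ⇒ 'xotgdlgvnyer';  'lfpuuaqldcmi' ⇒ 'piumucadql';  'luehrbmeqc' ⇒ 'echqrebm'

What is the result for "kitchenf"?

The transformation: delete the first 2 characters, then take characters alternately from the front and the back (1st, last, 2nd, 2nd-last, ...).
Applying both steps to "kitchenf": "tchenf", then "tfcnhe".
(Check on "jwxtdgneryvlgo": → "xtdgneryvlgo" → "xotgdlgvnyer" ✓)

tfcnhe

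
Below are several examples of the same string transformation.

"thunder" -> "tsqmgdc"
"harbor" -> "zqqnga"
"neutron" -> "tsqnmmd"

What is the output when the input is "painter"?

zsqomhd

What's happening: shift every letter 1 place backward in the alphabet (wrapping around), then sort the characters into reverse alphabetical order.
Starting from "painter": after the first operation, "ozhmsdq"; after the second, "zsqomhd".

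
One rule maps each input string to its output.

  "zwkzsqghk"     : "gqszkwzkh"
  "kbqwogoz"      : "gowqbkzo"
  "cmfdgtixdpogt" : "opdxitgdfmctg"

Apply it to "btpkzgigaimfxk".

Rule — reverse the string, then move the first 2 characters to the end (rotate left by 2).
Starting from "btpkzgigaimfxk": after the first operation, "kxfmiagigzkptb"; after the second, "fmiagigzkptbkx".
(Check on "cmfdgtixdpogt": → "tgopdxitgdfmc" → "opdxitgdfmctg" ✓)

fmiagigzkptbkx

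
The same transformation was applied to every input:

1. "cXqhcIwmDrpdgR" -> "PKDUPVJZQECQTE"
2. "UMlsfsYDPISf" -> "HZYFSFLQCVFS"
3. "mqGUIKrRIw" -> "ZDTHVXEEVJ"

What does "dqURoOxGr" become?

QDHEBBKTE

What's happening: shift every letter 13 places forward in the alphabet (wrapping around) — i.e. ROT13, then convert every letter to uppercase.
For "dqURoOxGr", step one produces "qdHEbBkTe"; step two turns that into "QDHEBBKTE".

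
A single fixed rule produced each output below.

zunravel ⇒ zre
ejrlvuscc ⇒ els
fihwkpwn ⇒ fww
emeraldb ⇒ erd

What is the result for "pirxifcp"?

pxc

In each case the input is transformed by: keep one character in every 3, starting at position 1 (positions 1st, 4th, 7th, ...).
Doing the same to "pirxifcp": "pxc".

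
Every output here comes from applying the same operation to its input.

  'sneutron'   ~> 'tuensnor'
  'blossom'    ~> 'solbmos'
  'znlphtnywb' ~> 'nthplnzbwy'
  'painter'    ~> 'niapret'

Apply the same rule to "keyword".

Looking at the pairs, the operation is to reverse the string, then move the first 3 characters to the end (rotate left by 3).
Starting from "keyword": after the first operation, "drowyek"; after the second, "wyekdro".

wyekdro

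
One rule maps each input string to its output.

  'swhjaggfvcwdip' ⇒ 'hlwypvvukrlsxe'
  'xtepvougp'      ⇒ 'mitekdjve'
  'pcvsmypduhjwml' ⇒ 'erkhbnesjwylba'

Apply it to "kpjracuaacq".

What's happening: shift every letter 11 places backward in the alphabet (wrapping around).
For "kpjracuaacq" the result is "zeygprjpprf".

zeygprjpprf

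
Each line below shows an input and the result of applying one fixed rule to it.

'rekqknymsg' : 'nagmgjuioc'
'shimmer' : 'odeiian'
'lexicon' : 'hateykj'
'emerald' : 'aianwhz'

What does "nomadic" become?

The transformation: shift every letter 4 places backward in the alphabet (wrapping around).
On "nomadic" that produces "jkiwzey".

jkiwzey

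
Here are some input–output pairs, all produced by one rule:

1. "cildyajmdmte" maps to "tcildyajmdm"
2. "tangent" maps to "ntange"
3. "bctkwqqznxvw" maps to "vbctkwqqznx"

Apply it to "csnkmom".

What's happening: delete the last character, then move the last character to the front.
On "csnkmom": the first step gives "csnkmo", and the second then gives "ocsnkm".

ocsnkm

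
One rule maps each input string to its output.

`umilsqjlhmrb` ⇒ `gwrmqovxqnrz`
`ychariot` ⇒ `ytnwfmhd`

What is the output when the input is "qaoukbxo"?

tcgpztfv

Looking at the pairs, the operation is to shift every letter 5 places forward in the alphabet (wrapping around), then reverse the string.
Applying both steps to "qaoukbxo": "vftzpgct", then "tcgpztfv".
(Check on "umilsqjlhmrb": → "zrnqxvoqmrwg" → "gwrmqovxqnrz" ✓)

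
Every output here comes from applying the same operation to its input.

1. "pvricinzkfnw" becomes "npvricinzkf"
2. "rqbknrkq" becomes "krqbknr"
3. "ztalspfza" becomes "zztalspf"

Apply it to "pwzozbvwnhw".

hpwzozbvwn

Rule — delete the last character, then move the last character to the front.
Starting from "pwzozbvwnhw": after the first operation, "pwzozbvwnh"; after the second, "hpwzozbvwn".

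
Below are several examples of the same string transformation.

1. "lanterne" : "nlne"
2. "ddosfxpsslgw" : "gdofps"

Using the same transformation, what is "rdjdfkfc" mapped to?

frjf

What's happening: move the last 2 characters to the front (rotate right by 2), then keep every other character starting from the first (positions 1st, 3rd, 5th, ...).
For "rdjdfkfc", step one produces "fcrdjdfk"; step two turns that into "frjf".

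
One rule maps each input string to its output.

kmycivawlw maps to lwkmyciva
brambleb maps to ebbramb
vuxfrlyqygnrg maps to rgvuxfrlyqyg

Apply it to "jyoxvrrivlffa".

In each case the input is transformed by: move the last 3 characters to the front (rotate right by 3), then delete the first character.
For "jyoxvrrivlffa" the result is "fajyoxvrrivl".
(Check on "vuxfrlyqygnrg": → "nrgvuxfrlyqyg" → "rgvuxfrlyqyg" ✓)

fajyoxvrrivl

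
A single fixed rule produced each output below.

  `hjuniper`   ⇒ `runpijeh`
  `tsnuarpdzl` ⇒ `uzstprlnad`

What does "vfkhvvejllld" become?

Looking at the pairs, the operation is to sort the characters into reverse alphabetical order, then swap each adjacent pair of characters (1↔2, 3↔4, ...).
Applying both steps to "vfkhvvejllld": "vvvlllkjhfed", then "vvlvlljkfhde".

vvlvlljkfhde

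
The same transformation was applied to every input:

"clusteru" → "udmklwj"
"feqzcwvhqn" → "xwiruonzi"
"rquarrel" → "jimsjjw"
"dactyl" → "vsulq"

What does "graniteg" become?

The pattern: delete the last character, then shift every letter 8 places backward in the alphabet (wrapping around).
On "graniteg" that produces "yjsfalw".

yjsfalw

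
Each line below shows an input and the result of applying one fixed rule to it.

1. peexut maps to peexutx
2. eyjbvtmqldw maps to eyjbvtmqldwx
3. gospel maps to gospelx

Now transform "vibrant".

vibrantx

Looking at the pairs, the operation is to append "x".
So "vibrant" becomes "vibrantx".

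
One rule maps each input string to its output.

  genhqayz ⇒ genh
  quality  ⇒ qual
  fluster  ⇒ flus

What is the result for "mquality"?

The transformation: keep only the first 4 characters.
Applying that to "mquality" gives "mqua".

mqua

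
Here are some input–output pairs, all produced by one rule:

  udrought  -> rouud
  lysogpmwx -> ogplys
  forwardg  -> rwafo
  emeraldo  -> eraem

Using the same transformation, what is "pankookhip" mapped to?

The rule is to delete the last 3 characters, then move the last 3 characters to the front (rotate right by 3).
"pankookhip" → "ookpank".

ookpank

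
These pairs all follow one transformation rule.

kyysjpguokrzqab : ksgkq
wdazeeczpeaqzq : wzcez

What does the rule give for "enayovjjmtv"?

Each output is the input with this applied: keep one character in every 3, starting at position 1 (positions 1st, 4th, 7th, ...).
On "enayovjjmtv" that produces "eyjt".

eyjt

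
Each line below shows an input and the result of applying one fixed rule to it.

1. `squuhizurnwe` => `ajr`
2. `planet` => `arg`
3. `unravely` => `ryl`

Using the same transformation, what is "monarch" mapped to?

epu

Looking at the pairs, the operation is to shift every letter 13 places forward in the alphabet (wrapping around) — i.e. ROT13, then keep only the last 3 characters.
Working it through for "monarch": intermediate "zbanepu", final "epu".
(Check on "planet": → "cynarg" → "arg" ✓)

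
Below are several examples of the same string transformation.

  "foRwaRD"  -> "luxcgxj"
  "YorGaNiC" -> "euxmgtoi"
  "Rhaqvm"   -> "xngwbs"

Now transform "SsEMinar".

yyksotgx

The rule is to shift every letter 6 places forward in the alphabet (wrapping around), then convert every letter to lowercase.
Working it through for "SsEMinar": intermediate "YyKSotgx", final "yyksotgx".
(Check on "Rhaqvm": → "Xngwbs" → "xngwbs" ✓)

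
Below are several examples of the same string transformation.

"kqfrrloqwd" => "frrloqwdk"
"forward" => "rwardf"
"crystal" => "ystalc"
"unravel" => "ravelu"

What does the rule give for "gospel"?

spelg

Rule — move the first 2 characters to the end (rotate left by 2), then delete the last character.
Working it through for "gospel": intermediate "spelgo", final "spelg".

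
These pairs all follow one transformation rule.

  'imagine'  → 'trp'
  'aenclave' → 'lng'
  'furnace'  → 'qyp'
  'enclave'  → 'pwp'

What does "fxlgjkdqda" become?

qrol

Rule — shift every letter 11 places forward in the alphabet (wrapping around), then keep one character in every 3, starting at position 1 (positions 1st, 4th, 7th, ...).
For "fxlgjkdqda" the result is "qrol".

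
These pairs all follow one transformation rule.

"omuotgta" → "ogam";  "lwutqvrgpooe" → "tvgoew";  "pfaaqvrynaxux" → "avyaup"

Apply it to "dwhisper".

iprw

The pattern: move the first 2 characters to the end (rotate left by 2), then keep every other character starting from the second (positions 2nd, 4th, 6th, ...).
Doing the same to "dwhisper": "iprw".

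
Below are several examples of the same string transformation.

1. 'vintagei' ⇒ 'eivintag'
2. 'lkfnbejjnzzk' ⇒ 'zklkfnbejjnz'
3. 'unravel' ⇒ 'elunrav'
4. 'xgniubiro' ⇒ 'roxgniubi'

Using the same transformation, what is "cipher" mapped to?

The pattern: move the last 2 characters to the front (rotate right by 2).
For "cipher" the result is "erciph".

erciph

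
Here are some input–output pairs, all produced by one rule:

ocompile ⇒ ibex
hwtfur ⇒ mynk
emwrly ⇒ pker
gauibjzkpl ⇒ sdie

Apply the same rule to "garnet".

kgxm

The transformation: shift every letter 7 places backward in the alphabet (wrapping around), then keep only the last 4 characters.
Working it through for "garnet": intermediate "ztkgxm", final "kgxm".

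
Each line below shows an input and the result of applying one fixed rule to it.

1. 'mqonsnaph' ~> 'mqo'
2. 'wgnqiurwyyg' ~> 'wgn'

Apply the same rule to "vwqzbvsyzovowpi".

vwq

The rule is to keep only the first 3 characters.
Doing the same to "vwqzbvsyzovowpi": "vwq".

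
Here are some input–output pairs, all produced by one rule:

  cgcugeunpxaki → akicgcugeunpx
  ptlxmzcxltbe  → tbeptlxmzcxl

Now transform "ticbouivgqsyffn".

The rule is to move the last 3 characters to the front (rotate right by 3).
Doing the same to "ticbouivgqsyffn": "ffnticbouivgqsy".

ffnticbouivgqsy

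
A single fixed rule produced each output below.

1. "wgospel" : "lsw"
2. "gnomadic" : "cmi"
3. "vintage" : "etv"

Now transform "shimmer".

rms

What's happening: swap the first and last characters, then keep one character in every 3, starting at position 1 (positions 1st, 4th, 7th, ...).
For "shimmer" the result is "rms".
(Check on "wgospel": → "lgospew" → "lsw" ✓)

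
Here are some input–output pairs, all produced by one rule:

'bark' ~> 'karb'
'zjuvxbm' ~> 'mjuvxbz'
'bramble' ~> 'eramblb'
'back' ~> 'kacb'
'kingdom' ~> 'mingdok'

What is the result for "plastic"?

Looking at the pairs, the operation is to swap the first and last characters.
So "plastic" becomes "clastip".

clastip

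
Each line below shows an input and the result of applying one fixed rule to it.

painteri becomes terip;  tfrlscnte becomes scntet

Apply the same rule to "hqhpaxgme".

axgmeh

Each output is the input with this applied: move the first character to the end, then delete the first 3 characters.
Working it through for "hqhpaxgme": intermediate "qhpaxgmeh", final "axgmeh".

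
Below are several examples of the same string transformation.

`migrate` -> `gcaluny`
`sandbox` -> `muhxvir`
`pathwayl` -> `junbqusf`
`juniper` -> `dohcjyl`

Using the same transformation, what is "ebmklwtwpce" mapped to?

yvgefqnqjwy

The rule is to shift every letter 6 places backward in the alphabet (wrapping around).
"ebmklwtwpce" → "yvgefqnqjwy".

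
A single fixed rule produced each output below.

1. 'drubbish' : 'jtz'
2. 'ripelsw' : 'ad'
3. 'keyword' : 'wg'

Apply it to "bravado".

js

The pattern: shift every letter 8 places backward in the alphabet (wrapping around), then keep one character in every 3, starting at position 2 (positions 2nd, 5th, 8th, ...).
Applying both steps to "bravado": "tjsnsvg", then "js".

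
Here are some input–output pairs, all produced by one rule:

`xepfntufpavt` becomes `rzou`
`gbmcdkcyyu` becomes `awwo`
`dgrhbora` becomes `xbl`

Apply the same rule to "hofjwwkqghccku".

Each output is the input with this applied: shift every letter 6 places backward in the alphabet (wrapping around), then keep one character in every 3, starting at position 1 (positions 1st, 4th, 7th, ...).
Working it through for "hofjwwkqghccku": intermediate "bizdqqekabwweo", final "bdebe".
(Check on "dgrhbora": → "xalbvilu" → "xbl" ✓)

bdebe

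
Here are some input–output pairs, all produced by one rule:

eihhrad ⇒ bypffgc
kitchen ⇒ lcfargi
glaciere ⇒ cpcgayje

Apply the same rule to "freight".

rfegcpd

The pattern: reverse the string, then shift every letter 2 places backward in the alphabet (wrapping around).
"freight" → "thgierf" → "rfegcpd".
(Check on "glaciere": → "ereicalg" → "cpcgayje" ✓)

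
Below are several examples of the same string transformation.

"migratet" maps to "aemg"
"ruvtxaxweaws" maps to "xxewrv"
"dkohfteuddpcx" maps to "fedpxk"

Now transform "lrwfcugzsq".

Each output is the input with this applied: move the first 3 characters to the end (rotate left by 3), then keep every other character starting from the second (positions 2nd, 4th, 6th, ...).
Working it through for "lrwfcugzsq": intermediate "fcugzsqlrw", final "cgslw".

cgslw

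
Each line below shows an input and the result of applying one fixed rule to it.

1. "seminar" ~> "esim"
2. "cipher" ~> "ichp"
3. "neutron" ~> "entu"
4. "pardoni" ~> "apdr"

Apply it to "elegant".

The transformation: swap each adjacent pair of characters (1↔2, 3↔4, ...), then keep only the first 4 characters.
Starting from "elegant": after the first operation, "legenat"; after the second, "lege".

lege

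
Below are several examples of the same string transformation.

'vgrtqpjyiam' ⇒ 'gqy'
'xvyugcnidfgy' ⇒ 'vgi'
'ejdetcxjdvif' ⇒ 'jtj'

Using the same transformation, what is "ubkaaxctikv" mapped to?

bat

In each case the input is transformed by: delete the last 3 characters, then keep one character in every 3, starting at position 2 (positions 2nd, 5th, 8th, ...).
Starting from "ubkaaxctikv": after the first operation, "ubkaaxct"; after the second, "bat".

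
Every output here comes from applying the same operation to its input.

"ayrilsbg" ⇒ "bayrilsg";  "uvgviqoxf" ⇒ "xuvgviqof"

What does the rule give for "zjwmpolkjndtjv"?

The pattern: move the last character to the front, then swap the first and last characters.
Starting from "zjwmpolkjndtjv": after the first operation, "vzjwmpolkjndtj"; after the second, "jzjwmpolkjndtv".

jzjwmpolkjndtv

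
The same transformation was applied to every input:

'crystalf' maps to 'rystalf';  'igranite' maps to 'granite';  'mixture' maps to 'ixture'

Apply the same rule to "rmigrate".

The pattern: delete the first character.
For "rmigrate" the result is "migrate".

migrate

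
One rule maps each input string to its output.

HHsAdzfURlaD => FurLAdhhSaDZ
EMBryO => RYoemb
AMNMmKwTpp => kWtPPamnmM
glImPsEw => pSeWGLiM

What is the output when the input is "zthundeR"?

The rule is to flip the case of every letter, then swap the front and back halves of the string.
On "zthundeR": the first step gives "ZTHUNDEr", and the second then gives "NDErZTHU".

NDErZTHU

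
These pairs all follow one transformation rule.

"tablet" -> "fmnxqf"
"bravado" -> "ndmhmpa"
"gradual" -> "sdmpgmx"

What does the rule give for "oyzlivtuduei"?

Each output is the input with this applied: shift every letter 12 places forward in the alphabet (wrapping around).
"oyzlivtuduei" → "aklxuhfgpgqu".

aklxuhfgpgqu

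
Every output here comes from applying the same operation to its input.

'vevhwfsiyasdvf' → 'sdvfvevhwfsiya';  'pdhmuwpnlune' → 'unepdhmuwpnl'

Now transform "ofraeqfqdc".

dcofraeqfq

Rule — swap the front and back halves of the string, then move the first 3 characters to the end (rotate left by 3).
Applying both steps to "ofraeqfqdc": "qfqdcofrae", then "dcofraeqfq".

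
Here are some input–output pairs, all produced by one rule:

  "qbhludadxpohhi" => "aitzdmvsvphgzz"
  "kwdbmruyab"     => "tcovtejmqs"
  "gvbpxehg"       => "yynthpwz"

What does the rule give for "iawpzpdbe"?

wasohrhvt

In each case the input is transformed by: move the last character to the front, then shift every letter 8 places backward in the alphabet (wrapping around).
For "iawpzpdbe", step one produces "eiawpzpdb"; step two turns that into "wasohrhvt".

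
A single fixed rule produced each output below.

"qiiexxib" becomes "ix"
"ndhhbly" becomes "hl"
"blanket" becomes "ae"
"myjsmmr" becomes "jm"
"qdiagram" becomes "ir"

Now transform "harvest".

rs

In each case the input is transformed by: keep one character in every 3, starting at position 3 (positions 3rd, 6th, 9th, ...).
Doing the same to "harvest": "rs".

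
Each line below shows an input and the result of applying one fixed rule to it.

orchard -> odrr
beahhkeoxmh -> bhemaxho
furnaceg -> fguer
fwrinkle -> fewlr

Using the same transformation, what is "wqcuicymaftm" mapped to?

wmqtcfuai

Rule — take characters alternately from the front and the back (1st, last, 2nd, 2nd-last, ...), then delete the last 3 characters.
For "wqcuicymaftm", step one produces "wmqtcfuaimcy"; step two turns that into "wmqtcfuai".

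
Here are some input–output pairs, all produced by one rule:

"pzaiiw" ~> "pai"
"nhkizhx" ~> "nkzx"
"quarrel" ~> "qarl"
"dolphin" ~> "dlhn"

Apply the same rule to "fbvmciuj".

Each output is the input with this applied: keep every other character starting from the first (positions 1st, 3rd, 5th, ...).
Doing the same to "fbvmciuj": "fvcu".

fvcu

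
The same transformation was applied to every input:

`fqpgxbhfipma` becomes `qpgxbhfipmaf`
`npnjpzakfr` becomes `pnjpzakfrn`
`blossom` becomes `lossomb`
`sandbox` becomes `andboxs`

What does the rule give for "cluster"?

lusterc

Looking at the pairs, the operation is to move the first character to the end.
For "cluster" the result is "lusterc".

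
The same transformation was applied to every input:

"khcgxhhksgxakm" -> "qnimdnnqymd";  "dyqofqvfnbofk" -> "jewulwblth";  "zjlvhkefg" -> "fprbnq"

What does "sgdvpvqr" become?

The rule is to delete the last 3 characters, then shift every letter 6 places forward in the alphabet (wrapping around).
Starting from "sgdvpvqr": after the first operation, "sgdvp"; after the second, "ymjbv".

ymjbv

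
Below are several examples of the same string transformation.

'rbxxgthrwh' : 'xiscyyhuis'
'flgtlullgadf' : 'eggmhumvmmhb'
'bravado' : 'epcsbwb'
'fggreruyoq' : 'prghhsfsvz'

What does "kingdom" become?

pnljohe

Each output is the input with this applied: move the last 2 characters to the front (rotate right by 2), then shift every letter 1 place forward in the alphabet (wrapping around).
Working it through for "kingdom": intermediate "omkingd", final "pnljohe".
(Check on "rbxxgthrwh": → "whrbxxgthr" → "xiscyyhuis" ✓)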